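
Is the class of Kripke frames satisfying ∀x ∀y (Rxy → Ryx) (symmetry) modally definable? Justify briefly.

Yes — defined by q → □◇q

Yes: it is symmetry, defined by the B schema q → □◇q.
Suppose q→□◇q is valid. Take Rxy and set V(q)={x}. Then q at x, so □◇q at x, so ◇q at y, so some z with Ryz has q; z=x, i.e. Ryx.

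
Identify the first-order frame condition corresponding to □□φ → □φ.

density

Suppose □□φ→□φ is valid. Take Rxy and set V(φ)={w : xR²w}. Then □□φ at x, so □φ at x, so φ at y, i.e. ∃z(Rxz∧Rzy).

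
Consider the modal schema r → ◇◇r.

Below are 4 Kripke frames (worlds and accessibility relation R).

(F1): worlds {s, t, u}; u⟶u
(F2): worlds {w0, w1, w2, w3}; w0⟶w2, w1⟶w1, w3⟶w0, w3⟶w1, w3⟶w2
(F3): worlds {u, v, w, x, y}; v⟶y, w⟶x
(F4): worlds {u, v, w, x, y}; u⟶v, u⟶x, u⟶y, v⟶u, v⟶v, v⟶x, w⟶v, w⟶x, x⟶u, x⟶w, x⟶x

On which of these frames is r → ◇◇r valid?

none

This is the axiom for a generalized confluence (Geach) condition; its first-order frame correspondent is ∀x ∃w (x = w ∧ xR²w).
(F1): fails — at s but no w with s=w and sR²w.
(F2): fails — at w0 but no w with w0=w and w0R²w.
(F3): fails — at u but no t with u=t and uR²t.
(F4): fails — at y but no t with y=t and yR²t.
Valid on no frame.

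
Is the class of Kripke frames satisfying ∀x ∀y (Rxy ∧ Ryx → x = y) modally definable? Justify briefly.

Any modally definable frame class is closed under surjective bounded morphisms.
The 4-cycle (worlds 0,1,2,3 with 0→1→2→3→0) is antisymmetric. Sending even-indexed worlds to • and odd-indexed worlds to ∘ is a surjective bounded morphism onto the two-world frame with •↔∘, which is not antisymmetric.
So the class is not modally definable.

Not definable by any modal formula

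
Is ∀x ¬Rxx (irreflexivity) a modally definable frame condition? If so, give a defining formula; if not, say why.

If a class were modally definable it would be closed under surjective bounded morphisms (Goldblatt–Thomason).
The 4-cycle (worlds a,b,c,d with a→b→c→d→a) is irreflexive, and the map sending every world to a single reflexive point • is a surjective bounded morphism (forth: every edge maps to (•,•); back: every world has a successor). So any modal formula valid on the 4-cycle is also valid on the reflexive point, which is not irreflexive.
Hence irreflexivity is not modally definable.

No — not modally definable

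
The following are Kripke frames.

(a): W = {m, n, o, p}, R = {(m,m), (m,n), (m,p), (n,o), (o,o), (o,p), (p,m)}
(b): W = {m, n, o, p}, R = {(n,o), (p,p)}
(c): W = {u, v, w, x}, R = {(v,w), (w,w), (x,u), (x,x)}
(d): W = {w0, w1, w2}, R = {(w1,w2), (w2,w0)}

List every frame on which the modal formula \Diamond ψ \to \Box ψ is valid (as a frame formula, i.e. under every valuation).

The schema corresponds to partial functionality: \forall x \forall y \forall z (Rxy \wedge Rxz \to y = z).
(a): fails — m sees both m and n.
(b): condition met.
(c): fails — x sees both u and x.
(d): condition met.

(b), (d)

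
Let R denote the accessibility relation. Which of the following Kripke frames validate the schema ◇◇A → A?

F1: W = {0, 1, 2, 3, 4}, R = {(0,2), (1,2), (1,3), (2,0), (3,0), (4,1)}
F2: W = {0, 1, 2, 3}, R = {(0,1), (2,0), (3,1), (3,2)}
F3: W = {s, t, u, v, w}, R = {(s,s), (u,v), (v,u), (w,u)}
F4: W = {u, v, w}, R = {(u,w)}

F4

Frame correspondent (Sahlqvist): ∀x ∀y (xR²y → ∃w (y = w ∧ x = w)) — i.e. a generalized confluence (Geach) condition.
F1: fails — 1R²0 but 0 ≠ 1.
F2: fails — 2R²1 but 1 ≠ 2.
F3: fails — wR²v but v ≠ w.
F4: condition met.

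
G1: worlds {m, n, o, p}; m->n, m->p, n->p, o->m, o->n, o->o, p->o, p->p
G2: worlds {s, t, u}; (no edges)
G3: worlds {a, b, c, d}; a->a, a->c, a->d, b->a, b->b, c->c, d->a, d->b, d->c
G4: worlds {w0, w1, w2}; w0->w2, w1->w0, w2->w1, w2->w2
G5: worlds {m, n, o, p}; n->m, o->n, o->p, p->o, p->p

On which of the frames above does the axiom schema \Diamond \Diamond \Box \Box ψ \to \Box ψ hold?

G2

This is the axiom for a generalized confluence (Geach) condition; its first-order frame correspondent is \forall x \forall y \forall z ((x R^2 y \wedge xRz) \to \exists w (y R^2 w \wedge z = w)).
G1: fails — oR²m, oRm but no w with mR²w and m=w.
G2: satisfies the condition.
G3: fails — aR²c, aRa but no w with cR²w and a=w.
G4: fails — w2R²w1, w2Rw1 but no w with w1R²w and w1=w.
G5: fails — oR²m, oRn but no w with mR²w and n=w.
Valid on: G2.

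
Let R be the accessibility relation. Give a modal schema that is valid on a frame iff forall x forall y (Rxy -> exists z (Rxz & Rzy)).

A defining formula is □□q → □q (the C4 axiom).
Suppose □□q→□q is valid. Take Rxy and set V(q)={w : xR²w}. Then □□q at x, so □q at x, so q at y, i.e. ∃z(Rxz∧Rzy).

□□q → □q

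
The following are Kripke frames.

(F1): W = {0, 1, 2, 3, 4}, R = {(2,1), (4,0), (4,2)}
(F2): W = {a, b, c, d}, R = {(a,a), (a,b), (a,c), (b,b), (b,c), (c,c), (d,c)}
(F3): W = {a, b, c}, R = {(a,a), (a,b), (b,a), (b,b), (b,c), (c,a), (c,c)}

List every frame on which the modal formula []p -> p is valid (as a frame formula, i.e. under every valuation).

The schema corresponds to reflexivity: forall x Rxx.
(F1): fails — world 0 does not see itself.
(F2): fails — world d does not see itself.
(F3): satisfies the condition.

(F3)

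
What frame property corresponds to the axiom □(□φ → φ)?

shift-reflexivity: ∀x ∀y (Rxy → Ryy)

Suppose □(□φ→φ) is valid. Take Rxy and set V(φ)={w : Ryw}. Then at y, □φ holds; since □(□φ→φ) at x, □φ→φ at y, so φ at y, i.e. Ryy.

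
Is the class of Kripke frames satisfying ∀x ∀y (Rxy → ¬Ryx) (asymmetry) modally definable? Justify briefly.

Any modally definable frame class is closed under surjective bounded morphisms.
The 4-cycle (worlds s,t,u,v with s→t→u→v→s) is asymmetric. Mapping every world to a single reflexive point • is a surjective bounded morphism, and the reflexive point is not asymmetric (R•• but asymmetry requires ¬R••).
Hence asymmetry is not modally definable.

Not definable by any modal formula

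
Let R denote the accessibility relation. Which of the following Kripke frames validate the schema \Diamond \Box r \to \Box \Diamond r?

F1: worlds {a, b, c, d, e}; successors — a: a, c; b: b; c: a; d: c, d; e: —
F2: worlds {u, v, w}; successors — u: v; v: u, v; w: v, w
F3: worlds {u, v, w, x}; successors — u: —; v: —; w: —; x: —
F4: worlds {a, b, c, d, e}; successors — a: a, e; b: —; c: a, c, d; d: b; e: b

This is the axiom for convergence; its first-order frame correspondent is \forall x \forall y \forall z (Rxy \wedge Rxz \to \exists w (Ryw \wedge Rzw)).
F1: fails — Rdc and Rdd but c and d have no common successor.
F2: ✓.
F3: ✓.
F4: fails — Rae and Raa but e and a have no common successor.
Valid on: F2, F3.

F2, F3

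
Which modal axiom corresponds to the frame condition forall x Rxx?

□q → q

This is reflexivity; the standard corresponding axiom is T: □q → q.
Suppose □q→q is valid. At any x set V(q)={w : Rxw}. Then □q holds at x, so q holds at x, i.e. Rxx.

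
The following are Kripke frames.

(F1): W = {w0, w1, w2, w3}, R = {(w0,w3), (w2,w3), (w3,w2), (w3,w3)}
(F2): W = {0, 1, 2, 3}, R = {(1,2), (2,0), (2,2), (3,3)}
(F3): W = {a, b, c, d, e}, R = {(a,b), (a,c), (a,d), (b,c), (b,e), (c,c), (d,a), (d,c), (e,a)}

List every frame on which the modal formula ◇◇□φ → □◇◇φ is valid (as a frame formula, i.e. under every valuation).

(F1)

The schema corresponds to a generalized confluence (Geach) condition: ∀x ∀y ∀z ((xR²y ∧ xRz) → ∃w (yRw ∧ zR²w)).
(F1): condition met.
(F2): fails — 1R²0, 1R2 but no w with 0Rw and 2R²w.
(F3): fails — aR²e, aRc but no w with eRw and cR²w.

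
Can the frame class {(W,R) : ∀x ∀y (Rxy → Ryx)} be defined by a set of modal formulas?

Definable; q → □◇q defines it

Yes: it is symmetry, defined by the B schema q → □◇q.
Suppose q→□◇q is valid. Take Rxy and set V(q)={x}. Then q at x, so □◇q at x, so ◇q at y, so some z with Ryz has q; z=x, i.e. Ryx.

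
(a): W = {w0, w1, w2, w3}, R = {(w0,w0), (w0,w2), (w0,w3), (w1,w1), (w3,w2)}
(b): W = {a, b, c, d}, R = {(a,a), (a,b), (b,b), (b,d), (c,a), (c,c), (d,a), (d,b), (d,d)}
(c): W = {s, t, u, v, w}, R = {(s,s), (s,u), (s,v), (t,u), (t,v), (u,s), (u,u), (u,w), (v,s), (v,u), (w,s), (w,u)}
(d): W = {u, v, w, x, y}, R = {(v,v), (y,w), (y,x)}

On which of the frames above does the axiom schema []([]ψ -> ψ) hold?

The schema corresponds to shift-reflexivity: forall x forall y (Rxy -> Ryy).
(a): fails — Rw3w2 but not Rw2w2.
(b): condition met.
(c): fails — Rtv but not Rvv.
(d): fails — Ryx but not Rxx.
Valid on: (b).

(b)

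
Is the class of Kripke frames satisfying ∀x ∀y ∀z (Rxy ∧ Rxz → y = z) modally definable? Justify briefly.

The condition is partial functionality. A defining modal formula is ◇q → □q.

Yes, by ◇q → □q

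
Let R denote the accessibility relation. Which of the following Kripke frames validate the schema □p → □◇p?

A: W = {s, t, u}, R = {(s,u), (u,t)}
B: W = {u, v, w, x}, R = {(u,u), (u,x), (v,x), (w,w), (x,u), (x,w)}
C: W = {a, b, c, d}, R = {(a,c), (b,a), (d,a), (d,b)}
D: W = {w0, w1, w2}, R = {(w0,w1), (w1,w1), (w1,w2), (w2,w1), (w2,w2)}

D

Frame correspondent (Sahlqvist): ∀x ∀z (xRz → ∃w (xRw ∧ zRw)) — i.e. a generalized confluence (Geach) condition.
A: fails — sRu but no w with sRw and uRw.
B: fails — vRx but no t with vRt and xRt.
C: fails — aRc but no w with aRw and cRw.
D: holds.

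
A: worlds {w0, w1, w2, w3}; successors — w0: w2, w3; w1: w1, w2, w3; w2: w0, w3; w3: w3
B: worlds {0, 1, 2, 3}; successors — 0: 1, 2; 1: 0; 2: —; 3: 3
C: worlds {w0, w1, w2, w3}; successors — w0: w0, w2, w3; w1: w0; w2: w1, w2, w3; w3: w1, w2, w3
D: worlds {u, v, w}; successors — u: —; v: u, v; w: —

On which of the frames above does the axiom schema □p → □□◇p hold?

This is the axiom for a generalized confluence (Geach) condition; its first-order frame correspondent is ∀x ∀z (xR²z → ∃w (xRw ∧ zRw)).
A: condition met.
B: fails — 1R²2 but no w with 1Rw and 2Rw.
C: fails — w1R²w2 but no w with w1Rw and w2Rw.
D: fails — vR²u but no t with vRt and uRt.

A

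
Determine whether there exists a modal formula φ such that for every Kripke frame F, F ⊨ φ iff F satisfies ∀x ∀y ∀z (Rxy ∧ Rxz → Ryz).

Yes: it is the Euclidean property, defined by the 5 schema ◇r → □◇r.
Suppose ◇r→□◇r is valid. Take Rxy, Rxz and set V(r)={y}. Then ◇r at x, so □◇r at x, so ◇r at z, so some w with Rzw has r; w=y, i.e. Rzy. By symmetry of the argument, Ryz.

Definable; ◇r → □◇r defines it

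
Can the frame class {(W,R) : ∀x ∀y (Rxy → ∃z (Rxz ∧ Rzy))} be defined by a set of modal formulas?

Yes — defined by □□q → □q

The condition is density. A defining modal formula is □□q → □q.
Suppose □□q→□q is valid. Take Rxy and set V(q)={w : xR²w}. Then □□q at x, so □q at x, so q at y, i.e. ∃z(Rxz∧Rzy).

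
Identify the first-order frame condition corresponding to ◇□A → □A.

This is frame-equivalent to ◇A → □◇A (substitute ¬A for A and contrapose).
Suppose ◇A→□◇A is valid. Take Rxy, Rxz and set V(A)={y}. Then ◇A at x, so □◇A at x, so ◇A at z, so some w with Rzw has A; w=y, i.e. Rzy. By symmetry of the argument, Ryz.
The converse is a direct semantic check.
So the correspondent is the Euclidean property.

the Euclidean property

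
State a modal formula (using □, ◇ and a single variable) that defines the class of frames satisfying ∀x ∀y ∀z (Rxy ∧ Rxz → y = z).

◇p → □p

This is partial functionality; the standard corresponding axiom is CD: ◇p → □p.
Suppose ◇p→□p is valid. Take Rxy, Rxz and set V(p)={y}. Then ◇p at x, so □p at x, so p at z, i.e. z=y.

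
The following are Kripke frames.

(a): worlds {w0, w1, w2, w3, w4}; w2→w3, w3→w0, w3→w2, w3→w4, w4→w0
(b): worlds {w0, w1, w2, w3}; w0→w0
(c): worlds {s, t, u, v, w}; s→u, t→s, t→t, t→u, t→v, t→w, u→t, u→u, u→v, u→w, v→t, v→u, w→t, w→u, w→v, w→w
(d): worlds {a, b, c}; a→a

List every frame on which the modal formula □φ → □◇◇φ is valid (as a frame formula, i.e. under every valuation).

(b), (c), (d)

Frame correspondent (Sahlqvist): ∀x ∀z (xRz → ∃w (xRw ∧ zR²w)) — i.e. a generalized confluence (Geach) condition.
(a): fails — w3Rw0 but no w with w3Rw and w0R²w.
(b): condition met.
(c): condition met.
(d): condition met.
Valid on: (b), (c), (d).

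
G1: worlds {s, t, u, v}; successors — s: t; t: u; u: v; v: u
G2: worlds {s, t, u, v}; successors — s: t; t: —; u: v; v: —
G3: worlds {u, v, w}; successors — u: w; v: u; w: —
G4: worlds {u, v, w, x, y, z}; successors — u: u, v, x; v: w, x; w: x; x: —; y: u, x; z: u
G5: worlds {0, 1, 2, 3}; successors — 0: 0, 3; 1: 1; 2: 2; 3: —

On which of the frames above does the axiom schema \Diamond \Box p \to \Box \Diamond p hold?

This is the axiom for convergence; its first-order frame correspondent is \forall x \forall y \forall z (Rxy \wedge Rxz \to \exists w (Ryw \wedge Rzw)).
G1: holds.
G2: fails — Rst and Rst but t and t have no common successor.
G3: fails — Ruw and Ruw but w and w have no common successor.
G4: fails — Ruv and Rux but v and x have no common successor.
G5: fails — R00 and R03 but 0 and 3 have no common successor.

G1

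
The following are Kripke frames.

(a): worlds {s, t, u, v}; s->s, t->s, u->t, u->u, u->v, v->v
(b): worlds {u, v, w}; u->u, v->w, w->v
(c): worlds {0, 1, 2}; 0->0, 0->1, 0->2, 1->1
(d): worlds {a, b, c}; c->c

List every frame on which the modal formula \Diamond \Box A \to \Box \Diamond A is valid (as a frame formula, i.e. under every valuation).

(b), (d)

The schema corresponds to convergence: \forall x \forall y \forall z (Rxy \wedge Rxz \to \exists w (Ryw \wedge Rzw)).
(a): fails — Ruv and Rut but v and t have no common successor.
(b): ✓.
(c): fails — R00 and R02 but 0 and 2 have no common successor.
(d): ✓.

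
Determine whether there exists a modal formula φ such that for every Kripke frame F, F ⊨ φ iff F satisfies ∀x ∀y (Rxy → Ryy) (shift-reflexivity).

This is a Sahlqvist condition; the T□ axiom □(□p → p) defines it.

Yes, by □(□p → p)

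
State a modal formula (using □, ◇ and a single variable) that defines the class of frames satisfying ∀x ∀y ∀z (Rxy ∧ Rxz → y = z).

◇p → □p

The condition is partial functionality. The CD schema ◇p → □p defines it.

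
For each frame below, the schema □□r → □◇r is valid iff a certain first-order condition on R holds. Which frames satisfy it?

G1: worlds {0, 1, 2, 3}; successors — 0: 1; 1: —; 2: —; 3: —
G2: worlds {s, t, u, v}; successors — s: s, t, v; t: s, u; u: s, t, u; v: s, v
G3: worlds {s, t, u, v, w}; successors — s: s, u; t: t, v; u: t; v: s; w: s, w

Frame correspondent (Sahlqvist): ∀x ∀z (xRz → ∃w (xR²w ∧ zRw)) — i.e. a generalized confluence (Geach) condition.
G1: fails — 0R1 but no w with 0R²w and 1Rw.
G2: condition met.
G3: condition met.
Valid on: G2, G3.

G2, G3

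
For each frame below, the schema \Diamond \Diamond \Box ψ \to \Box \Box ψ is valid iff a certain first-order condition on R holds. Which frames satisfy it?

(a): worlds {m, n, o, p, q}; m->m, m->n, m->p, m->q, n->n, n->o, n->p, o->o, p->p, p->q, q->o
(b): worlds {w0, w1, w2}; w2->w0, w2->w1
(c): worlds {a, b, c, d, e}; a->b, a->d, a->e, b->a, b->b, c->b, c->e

(b)

Frame correspondent (Sahlqvist): \forall x \forall y \forall z ((x R^2 y \wedge x R^2 z) \to \exists w (yRw \wedge z = w)) — i.e. a generalized confluence (Geach) condition.
(a): fails — mR²m, mR²o but no w with mRw and o=w.
(b): ✓.
(c): fails — aR²a, aR²a but no w with aRw and a=w.
Valid on: (b).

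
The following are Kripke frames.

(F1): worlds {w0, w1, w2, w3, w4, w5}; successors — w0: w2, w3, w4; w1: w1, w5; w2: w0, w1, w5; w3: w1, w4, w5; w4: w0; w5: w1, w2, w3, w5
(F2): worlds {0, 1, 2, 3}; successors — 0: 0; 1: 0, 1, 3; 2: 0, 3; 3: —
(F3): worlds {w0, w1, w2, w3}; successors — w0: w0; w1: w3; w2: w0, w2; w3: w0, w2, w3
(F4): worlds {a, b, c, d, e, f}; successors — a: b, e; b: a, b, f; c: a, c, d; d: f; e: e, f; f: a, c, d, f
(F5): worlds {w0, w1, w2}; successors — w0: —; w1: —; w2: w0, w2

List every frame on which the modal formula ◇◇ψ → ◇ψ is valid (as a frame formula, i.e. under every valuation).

(F2), (F5)

Frame correspondent (Sahlqvist): ∀x ∀y ∀z (Rxy ∧ Ryz → Rxz) — i.e. transitivity.
(F1): fails — Rw1w5 and Rw5w2 but not Rw1w2.
(F2): ✓.
(F3): fails — Rw1w3 and Rw3w2 but not Rw1w2.
(F4): fails — Rcd and Rdf but not Rcf.
(F5): ✓.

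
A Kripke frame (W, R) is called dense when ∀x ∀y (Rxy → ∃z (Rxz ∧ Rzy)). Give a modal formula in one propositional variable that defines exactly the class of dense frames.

A defining formula is □□ψ → □ψ (the C4 axiom).
Suppose □□ψ→□ψ is valid. Take Rxy and set V(ψ)={w : xR²w}. Then □□ψ at x, so □ψ at x, so ψ at y, i.e. ∃z(Rxz∧Rzy).

□□ψ → □ψ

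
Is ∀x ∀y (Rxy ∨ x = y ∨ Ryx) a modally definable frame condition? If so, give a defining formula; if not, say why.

No

Any modally definable frame class is closed under disjoint unions.
Take 3 disjoint single-world reflexive frames: each is trivially connected, but their disjoint union has 3 worlds with no edge between distinct components, so it is not connected.
So no modal formula (or set of formulas) defines exactly the connected frames.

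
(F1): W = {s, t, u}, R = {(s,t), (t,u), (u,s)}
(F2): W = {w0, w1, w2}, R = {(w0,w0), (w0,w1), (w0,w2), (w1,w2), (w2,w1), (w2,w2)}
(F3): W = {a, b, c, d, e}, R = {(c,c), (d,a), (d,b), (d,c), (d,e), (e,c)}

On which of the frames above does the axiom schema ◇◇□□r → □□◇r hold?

(F2), (F3)

Frame correspondent (Sahlqvist): ∀x ∀y ∀z ((xR²y ∧ xR²z) → ∃w (yR²w ∧ zRw)) — i.e. a generalized confluence (Geach) condition.
(F1): fails — sR²u, sR²u but no w with uR²w and uRw.
(F2): holds.
(F3): holds.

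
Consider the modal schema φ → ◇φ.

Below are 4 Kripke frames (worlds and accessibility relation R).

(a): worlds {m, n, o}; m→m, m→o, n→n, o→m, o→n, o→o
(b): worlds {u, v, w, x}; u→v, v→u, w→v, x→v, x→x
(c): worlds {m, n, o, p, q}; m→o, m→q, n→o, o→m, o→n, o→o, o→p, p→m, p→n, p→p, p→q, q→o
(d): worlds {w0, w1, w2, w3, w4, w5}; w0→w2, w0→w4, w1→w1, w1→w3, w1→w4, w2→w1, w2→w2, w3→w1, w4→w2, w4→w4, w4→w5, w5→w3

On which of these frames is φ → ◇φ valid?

The schema corresponds to reflexivity: ∀x Rxx.
(a): condition met.
(b): fails — world u does not see itself.
(c): fails — world m does not see itself.
(d): fails — world w0 does not see itself.

(a)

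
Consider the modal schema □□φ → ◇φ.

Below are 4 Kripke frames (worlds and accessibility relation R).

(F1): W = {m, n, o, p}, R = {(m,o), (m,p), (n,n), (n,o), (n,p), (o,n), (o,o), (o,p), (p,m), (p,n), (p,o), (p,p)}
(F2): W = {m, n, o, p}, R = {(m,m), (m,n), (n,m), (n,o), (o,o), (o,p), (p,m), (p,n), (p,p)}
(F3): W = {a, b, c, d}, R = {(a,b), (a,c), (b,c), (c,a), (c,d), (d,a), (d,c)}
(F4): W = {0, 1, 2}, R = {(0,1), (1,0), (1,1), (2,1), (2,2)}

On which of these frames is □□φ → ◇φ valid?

(F1), (F2), (F4)

Frame correspondent (Sahlqvist): ∀x ∃w (xR²w ∧ xRw) — i.e. a generalized confluence (Geach) condition.
(F1): holds.
(F2): holds.
(F3): fails — at b but no w with bR²w and bRw.
(F4): holds.
Valid on: (F1), (F2), (F4).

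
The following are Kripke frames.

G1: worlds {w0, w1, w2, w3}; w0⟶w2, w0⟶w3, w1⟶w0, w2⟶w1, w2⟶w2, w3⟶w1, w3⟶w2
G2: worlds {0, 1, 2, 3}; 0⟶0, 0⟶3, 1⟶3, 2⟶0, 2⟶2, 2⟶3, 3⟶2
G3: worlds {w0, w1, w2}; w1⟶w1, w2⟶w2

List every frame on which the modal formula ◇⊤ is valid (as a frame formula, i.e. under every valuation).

Frame correspondent (Sahlqvist): ∀x ∃y Rxy — i.e. seriality.
G1: condition met.
G2: condition met.
G3: fails — world w0 has no successor.
Valid on: G1, G2.

G1, G2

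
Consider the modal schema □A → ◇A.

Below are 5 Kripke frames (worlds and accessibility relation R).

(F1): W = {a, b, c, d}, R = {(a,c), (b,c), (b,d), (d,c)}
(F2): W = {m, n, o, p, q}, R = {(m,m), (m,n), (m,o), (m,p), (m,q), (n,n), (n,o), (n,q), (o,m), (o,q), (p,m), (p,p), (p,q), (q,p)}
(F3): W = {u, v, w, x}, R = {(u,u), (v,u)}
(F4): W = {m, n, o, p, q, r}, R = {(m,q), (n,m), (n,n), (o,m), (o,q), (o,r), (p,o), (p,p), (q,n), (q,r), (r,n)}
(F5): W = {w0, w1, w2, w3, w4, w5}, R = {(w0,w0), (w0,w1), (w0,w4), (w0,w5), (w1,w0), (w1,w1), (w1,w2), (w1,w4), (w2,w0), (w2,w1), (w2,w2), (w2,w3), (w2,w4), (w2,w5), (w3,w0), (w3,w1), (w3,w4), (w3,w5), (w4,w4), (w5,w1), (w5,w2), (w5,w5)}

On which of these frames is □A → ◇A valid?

Frame correspondent (Sahlqvist): ∀x ∃y Rxy — i.e. seriality.
(F1): fails — world c has no successor.
(F2): ✓.
(F3): fails — world w has no successor.
(F4): ✓.
(F5): ✓.
Valid on: (F2), (F4), (F5).

(F2), (F4), (F5)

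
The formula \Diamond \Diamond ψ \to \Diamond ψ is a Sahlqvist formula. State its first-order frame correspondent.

This is frame-equivalent to □ψ → □□ψ (substitute ¬ψ for ψ and contrapose).
Suppose □ψ→□□ψ is valid. Take Rxy, Ryz and set V(ψ)={w : Rxw}. Then □ψ at x, so □□ψ at x, so □ψ at y, so ψ at z, i.e. Rxz.
Conversely, any frame satisfying \forall x \forall y \forall z (Rxy \wedge Ryz \to Rxz) validates the schema.
Frame condition: \forall x \forall y \forall z (Rxy \wedge Ryz \to Rxz).

Transitivity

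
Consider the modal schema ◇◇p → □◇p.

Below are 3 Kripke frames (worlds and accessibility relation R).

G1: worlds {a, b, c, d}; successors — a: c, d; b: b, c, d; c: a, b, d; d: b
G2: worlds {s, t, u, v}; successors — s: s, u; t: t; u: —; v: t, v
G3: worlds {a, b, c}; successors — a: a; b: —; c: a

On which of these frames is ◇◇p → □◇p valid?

G3

This is the axiom for a generalized confluence (Geach) condition; its first-order frame correspondent is ∀x ∀y ∀z ((xR²y ∧ xRz) → ∃w (y = w ∧ zRw)).
G1: fails — aR²a, aRd but no w with a=w and dRw.
G2: fails — sR²s, sRu but no w with s=w and uRw.
G3: satisfies the condition.
Valid on: G3.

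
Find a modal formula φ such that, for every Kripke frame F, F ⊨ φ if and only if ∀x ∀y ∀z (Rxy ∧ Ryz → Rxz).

The condition is transitivity. The 4 schema □s → □□s defines it.
Suppose □s→□□s is valid. Take Rxy, Ryz and set V(s)={w : Rxw}. Then □s at x, so □□s at x, so □s at y, so s at z, i.e. Rxz.

□s → □□s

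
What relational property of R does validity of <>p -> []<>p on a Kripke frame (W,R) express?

The Euclidean property

Suppose ◇p→□◇p is valid. Take Rxy, Rxz and set V(p)={y}. Then ◇p at x, so □◇p at x, so ◇p at z, so some w with Rzw has p; w=y, i.e. Rzy. By symmetry of the argument, Ryz.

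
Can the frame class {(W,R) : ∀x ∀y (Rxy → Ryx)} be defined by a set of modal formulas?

The condition is symmetry. A defining modal formula is p → □◇p.
Suppose p→□◇p is valid. Take Rxy and set V(p)={x}. Then p at x, so □◇p at x, so ◇p at y, so some z with Ryz has p; z=x, i.e. Ryx.

Yes, by p → □◇p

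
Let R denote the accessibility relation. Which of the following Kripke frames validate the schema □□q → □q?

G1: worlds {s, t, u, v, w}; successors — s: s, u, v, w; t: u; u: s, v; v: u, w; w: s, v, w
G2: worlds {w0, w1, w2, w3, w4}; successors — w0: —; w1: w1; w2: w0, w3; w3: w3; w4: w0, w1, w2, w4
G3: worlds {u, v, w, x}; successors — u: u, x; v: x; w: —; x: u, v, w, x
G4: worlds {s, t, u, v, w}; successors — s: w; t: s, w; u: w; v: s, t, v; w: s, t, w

G3, G4

This is the axiom for density; its first-order frame correspondent is ∀x ∀y (Rxy → ∃z (Rxz ∧ Rzy)).
G1: fails — Rvu but no z with Rvz and Rzu.
G2: fails — Rw2w0 but no z with Rw2z and Rzw0.
G3: holds.
G4: holds.
Valid on: G3, G4.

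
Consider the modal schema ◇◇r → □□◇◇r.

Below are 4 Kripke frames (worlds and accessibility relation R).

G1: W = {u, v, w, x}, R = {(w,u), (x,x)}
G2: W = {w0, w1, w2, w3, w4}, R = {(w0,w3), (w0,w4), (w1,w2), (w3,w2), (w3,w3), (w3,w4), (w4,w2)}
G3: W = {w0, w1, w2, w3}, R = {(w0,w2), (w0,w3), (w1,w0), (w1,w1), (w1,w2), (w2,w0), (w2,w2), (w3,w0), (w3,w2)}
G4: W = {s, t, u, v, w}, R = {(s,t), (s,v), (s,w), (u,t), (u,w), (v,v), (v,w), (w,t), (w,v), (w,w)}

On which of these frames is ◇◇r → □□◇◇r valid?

G1

This is the axiom for a generalized confluence (Geach) condition; its first-order frame correspondent is ∀x ∀y ∀z ((xR²y ∧ xR²z) → ∃w (y = w ∧ zR²w)).
G1: holds.
G2: fails — w0R²w2, w0R²w2 but no w with w2=w and w2R²w.
G3: fails — w1R²w1, w1R²w0 but no w with w1=w and w0R²w.
G4: fails — sR²t, sR²t but no w* with t=w* and tR²w*.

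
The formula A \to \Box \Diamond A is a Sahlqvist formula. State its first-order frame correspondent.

Suppose A→□◇A is valid. Take Rxy and set V(A)={x}. Then A at x, so □◇A at x, so ◇A at y, so some z with Ryz has A; z=x, i.e. Ryx.

symmetry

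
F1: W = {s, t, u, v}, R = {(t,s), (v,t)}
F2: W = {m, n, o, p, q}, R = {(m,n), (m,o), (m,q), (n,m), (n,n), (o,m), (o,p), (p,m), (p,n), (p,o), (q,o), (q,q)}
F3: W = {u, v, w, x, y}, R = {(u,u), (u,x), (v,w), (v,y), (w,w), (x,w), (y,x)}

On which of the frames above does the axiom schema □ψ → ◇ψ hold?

F2, F3

The schema corresponds to seriality: ∀x ∃y Rxy.
F1: fails — world s has no successor.
F2: condition met.
F3: condition met.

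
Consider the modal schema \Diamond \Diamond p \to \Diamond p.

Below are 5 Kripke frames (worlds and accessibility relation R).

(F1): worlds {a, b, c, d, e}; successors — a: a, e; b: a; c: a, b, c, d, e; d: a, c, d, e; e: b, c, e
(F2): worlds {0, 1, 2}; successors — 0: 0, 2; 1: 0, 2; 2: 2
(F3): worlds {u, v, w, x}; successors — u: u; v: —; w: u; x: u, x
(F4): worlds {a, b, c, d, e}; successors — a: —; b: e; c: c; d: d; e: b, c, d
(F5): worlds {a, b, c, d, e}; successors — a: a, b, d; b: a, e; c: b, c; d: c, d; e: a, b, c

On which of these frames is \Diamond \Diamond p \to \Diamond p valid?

(F2), (F3)

This is the axiom for a generalized confluence (Geach) condition; its first-order frame correspondent is \forall x \forall y (x R^2 y \to \exists w (y = w \wedge xRw)).
(F1): fails — aR²b but no w with b=w and aRw.
(F2): holds.
(F3): holds.
(F4): fails — bR²b but no w with b=w and bRw.
(F5): fails — aR²c but no w with c=w and aRw.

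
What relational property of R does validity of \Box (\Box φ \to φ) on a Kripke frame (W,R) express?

Suppose □(□φ→φ) is valid. Take Rxy and set V(φ)={w : Ryw}. Then at y, □φ holds; since □(□φ→φ) at x, □φ→φ at y, so φ at y, i.e. Ryy.

Shift-reflexivity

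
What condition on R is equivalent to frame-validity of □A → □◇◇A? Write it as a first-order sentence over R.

∀x ∀z (xRz → ∃w (xRw ∧ zR²w))

This is a Sahlqvist (Geach-type) schema ◇^0□^1A → □^1◇^2A.
Minimal-valuation argument: fix x; take any y with xR^0y and any z with xR^1z. Set V(A) to the set of worlds R-reachable from y in exactly 1 step. Then □^1A holds at y, so the antecedent holds at x; validity forces ◇^2A at z, giving a w with zR^2w and yR^1w.
First-order correspondent: ∀x ∀z (xRz → ∃w (xRw ∧ zR²w)).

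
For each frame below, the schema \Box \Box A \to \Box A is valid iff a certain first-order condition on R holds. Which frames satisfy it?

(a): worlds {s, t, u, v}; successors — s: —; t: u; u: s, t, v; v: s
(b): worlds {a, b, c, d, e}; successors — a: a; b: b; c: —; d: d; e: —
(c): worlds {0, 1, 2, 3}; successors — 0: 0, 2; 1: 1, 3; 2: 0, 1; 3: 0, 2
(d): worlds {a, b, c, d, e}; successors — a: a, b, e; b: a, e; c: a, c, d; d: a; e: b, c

This is the axiom for density; its first-order frame correspondent is \forall x \forall y (Rxy \to \exists z (Rxz \wedge Rzy)).
(a): fails — Ruv but no z with Ruz and Rzv.
(b): satisfies the condition.
(c): satisfies the condition.
(d): fails — Reb but no z with Rez and Rzb.

(b), (c)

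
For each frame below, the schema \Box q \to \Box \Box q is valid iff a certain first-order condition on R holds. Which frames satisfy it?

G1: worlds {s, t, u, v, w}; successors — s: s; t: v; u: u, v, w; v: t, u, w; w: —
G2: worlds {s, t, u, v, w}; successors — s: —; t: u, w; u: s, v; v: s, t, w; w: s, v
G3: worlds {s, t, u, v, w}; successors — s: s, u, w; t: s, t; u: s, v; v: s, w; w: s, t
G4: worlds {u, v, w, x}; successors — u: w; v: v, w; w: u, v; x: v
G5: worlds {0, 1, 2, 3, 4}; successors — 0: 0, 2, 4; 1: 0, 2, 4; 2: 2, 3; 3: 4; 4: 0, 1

none

Frame correspondent (Sahlqvist): \forall x \forall y \forall z (Rxy \wedge Ryz \to Rxz) — i.e. transitivity.
G1: fails — Ruv and Rvt but not Rut.
G2: fails — Ruv and Rvw but not Ruw.
G3: fails — Ruv and Rvw but not Ruw.
G4: fails — Rwu and Ruw but not Rww.
G5: fails — R34 and R40 but not R30.
Valid on no frame.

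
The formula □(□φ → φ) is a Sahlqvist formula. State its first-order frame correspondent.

Shift-reflexivity

Suppose □(□φ→φ) is valid. Take Rxy and set V(φ)={w : Ryw}. Then at y, □φ holds; since □(□φ→φ) at x, □φ→φ at y, so φ at y, i.e. Ryy.
Conversely, any frame satisfying ∀x ∀y (Rxy → Ryy) validates the schema.
So the correspondent is shift-reflexivity.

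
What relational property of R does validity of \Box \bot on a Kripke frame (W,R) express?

This is the Ver axiom.
It corresponds to emptiness of R: \forall x \forall y \neg Rxy.

emptiness of R: \forall x \forall y \neg Rxy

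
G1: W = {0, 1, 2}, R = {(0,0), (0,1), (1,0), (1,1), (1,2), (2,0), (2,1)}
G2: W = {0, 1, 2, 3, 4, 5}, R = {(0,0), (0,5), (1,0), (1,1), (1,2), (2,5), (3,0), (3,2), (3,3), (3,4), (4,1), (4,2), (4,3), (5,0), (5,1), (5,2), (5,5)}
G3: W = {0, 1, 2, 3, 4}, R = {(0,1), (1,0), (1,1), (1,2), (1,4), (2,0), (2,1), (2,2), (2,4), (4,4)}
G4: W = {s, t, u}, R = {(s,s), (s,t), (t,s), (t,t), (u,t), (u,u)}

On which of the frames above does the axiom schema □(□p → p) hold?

G4

Frame correspondent (Sahlqvist): ∀x ∀y (Rxy → Ryy) — i.e. shift-reflexivity.
G1: fails — R12 but not R22.
G2: fails — R34 but not R44.
G3: fails — R10 but not R00.
G4: satisfies the condition.
Valid on: G4.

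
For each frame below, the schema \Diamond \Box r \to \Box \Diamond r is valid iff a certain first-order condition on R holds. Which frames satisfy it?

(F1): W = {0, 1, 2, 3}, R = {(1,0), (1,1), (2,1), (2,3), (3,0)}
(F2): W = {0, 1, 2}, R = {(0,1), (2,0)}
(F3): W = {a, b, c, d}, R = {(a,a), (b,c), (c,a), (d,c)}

The schema corresponds to convergence: \forall x \forall y \forall z (Rxy \wedge Rxz \to \exists w (Ryw \wedge Rzw)).
(F1): fails — R10 and R10 but 0 and 0 have no common successor.
(F2): fails — R01 and R01 but 1 and 1 have no common successor.
(F3): condition met.

(F3)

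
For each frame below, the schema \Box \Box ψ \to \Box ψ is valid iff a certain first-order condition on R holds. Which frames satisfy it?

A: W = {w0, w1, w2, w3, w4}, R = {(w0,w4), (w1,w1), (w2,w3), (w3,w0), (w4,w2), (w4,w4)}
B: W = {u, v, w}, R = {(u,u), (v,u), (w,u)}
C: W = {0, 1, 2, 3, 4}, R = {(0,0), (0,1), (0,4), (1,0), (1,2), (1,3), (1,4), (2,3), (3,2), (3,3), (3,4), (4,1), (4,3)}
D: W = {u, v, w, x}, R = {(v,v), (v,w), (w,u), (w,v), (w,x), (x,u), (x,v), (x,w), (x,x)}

B, D

The schema corresponds to density: \forall x \forall y (Rxy \to \exists z (Rxz \wedge Rzy)).
A: fails — Rw3w0 but no z with Rw3z and Rzw0.
B: condition met.
C: fails — R41 but no z with R4z and Rz1.
D: condition met.
Valid on: B, D.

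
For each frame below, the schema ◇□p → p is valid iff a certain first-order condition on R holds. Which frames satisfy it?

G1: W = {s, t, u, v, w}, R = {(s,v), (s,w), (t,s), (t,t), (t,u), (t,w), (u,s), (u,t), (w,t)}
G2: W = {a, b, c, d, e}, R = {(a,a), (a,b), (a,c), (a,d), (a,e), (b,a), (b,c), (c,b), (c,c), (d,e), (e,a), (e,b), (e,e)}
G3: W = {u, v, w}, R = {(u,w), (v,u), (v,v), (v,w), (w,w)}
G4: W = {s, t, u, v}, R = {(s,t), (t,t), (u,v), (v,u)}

none

Frame correspondent (Sahlqvist): ∀x ∀y (Rxy → Ryx) — i.e. symmetry.
G1: fails — Rus but not Rsu.
G2: fails — Rde but not Red.
G3: fails — Ruw but not Rwu.
G4: fails — Rst but not Rts.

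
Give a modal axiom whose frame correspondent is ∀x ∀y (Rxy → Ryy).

A defining formula is □(□ψ → ψ) (the T□ axiom).

□(□ψ → ψ)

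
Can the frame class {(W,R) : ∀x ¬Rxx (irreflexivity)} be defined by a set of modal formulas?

If a class were modally definable it would be closed under surjective bounded morphisms (Goldblatt–Thomason).
The 3-cycle (worlds a,b,c with a→b→c→a) is irreflexive, and the map sending every world to a single reflexive point • is a surjective bounded morphism (forth: every edge maps to (•,•); back: every world has a successor). So any modal formula valid on the 3-cycle is also valid on the reflexive point, which is not irreflexive.
So the class is not modally definable.

No — not modally definable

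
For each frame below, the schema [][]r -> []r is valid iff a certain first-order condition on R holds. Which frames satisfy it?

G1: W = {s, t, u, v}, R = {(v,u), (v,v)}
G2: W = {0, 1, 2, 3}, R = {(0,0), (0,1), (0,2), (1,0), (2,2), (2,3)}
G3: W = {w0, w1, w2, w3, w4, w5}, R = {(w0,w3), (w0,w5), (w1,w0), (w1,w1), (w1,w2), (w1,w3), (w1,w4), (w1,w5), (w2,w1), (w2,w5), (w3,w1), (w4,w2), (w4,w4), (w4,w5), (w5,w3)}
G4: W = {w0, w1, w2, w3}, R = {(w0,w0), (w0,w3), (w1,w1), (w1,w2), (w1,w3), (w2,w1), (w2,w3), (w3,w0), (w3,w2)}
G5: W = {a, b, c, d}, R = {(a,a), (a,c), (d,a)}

The schema corresponds to density: forall x forall y (Rxy -> exists z (Rxz & Rzy)).
G1: satisfies the condition.
G2: satisfies the condition.
G3: fails — Rw0w5 but no z with Rw0z and Rzw5.
G4: fails — Rw3w2 but no z with Rw3z and Rzw2.
G5: satisfies the condition.
Valid on: G1, G2, G5.

G1, G2, G5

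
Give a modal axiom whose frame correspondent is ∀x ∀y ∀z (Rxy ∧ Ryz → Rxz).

A defining formula is □ψ → □□ψ (the 4 axiom).
Suppose □ψ→□□ψ is valid. Take Rxy, Ryz and set V(ψ)={w : Rxw}. Then □ψ at x, so □□ψ at x, so □ψ at y, so ψ at z, i.e. Rxz.

□ψ → □□ψ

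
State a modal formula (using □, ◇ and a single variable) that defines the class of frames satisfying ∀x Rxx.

The condition is reflexivity. The T schema □p → p defines it.
Suppose □p→p is valid. At any x set V(p)={w : Rxw}. Then □p holds at x, so p holds at x, i.e. Rxx.

□p → p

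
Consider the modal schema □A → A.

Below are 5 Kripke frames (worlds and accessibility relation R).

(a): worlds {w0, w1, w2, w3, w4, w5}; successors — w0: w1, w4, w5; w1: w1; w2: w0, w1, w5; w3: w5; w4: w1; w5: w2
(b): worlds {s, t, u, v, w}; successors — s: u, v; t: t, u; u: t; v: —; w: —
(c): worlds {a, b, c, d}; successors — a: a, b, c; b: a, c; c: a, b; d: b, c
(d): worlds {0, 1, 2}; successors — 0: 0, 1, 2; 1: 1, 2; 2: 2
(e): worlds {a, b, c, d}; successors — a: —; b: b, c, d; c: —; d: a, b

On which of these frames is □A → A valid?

The schema corresponds to reflexivity: ∀x Rxx.
(a): fails — world w0 does not see itself.
(b): fails — world s does not see itself.
(c): fails — world b does not see itself.
(d): satisfies the condition.
(e): fails — world a does not see itself.

(d)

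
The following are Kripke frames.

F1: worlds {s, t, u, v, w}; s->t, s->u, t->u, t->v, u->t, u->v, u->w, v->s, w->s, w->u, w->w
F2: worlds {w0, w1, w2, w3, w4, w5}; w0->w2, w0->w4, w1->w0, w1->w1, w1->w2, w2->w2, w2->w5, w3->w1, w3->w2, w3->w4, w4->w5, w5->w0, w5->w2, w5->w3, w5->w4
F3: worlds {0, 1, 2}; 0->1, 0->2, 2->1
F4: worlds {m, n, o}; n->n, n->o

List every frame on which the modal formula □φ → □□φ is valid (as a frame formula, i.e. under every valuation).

Frame correspondent (Sahlqvist): ∀x ∀y ∀z (Rxy ∧ Ryz → Rxz) — i.e. transitivity.
F1: fails — Ruv and Rvs but not Rus.
F2: fails — Rw1w2 and Rw2w5 but not Rw1w5.
F3: satisfies the condition.
F4: satisfies the condition.
Valid on: F3, F4.

F3, F4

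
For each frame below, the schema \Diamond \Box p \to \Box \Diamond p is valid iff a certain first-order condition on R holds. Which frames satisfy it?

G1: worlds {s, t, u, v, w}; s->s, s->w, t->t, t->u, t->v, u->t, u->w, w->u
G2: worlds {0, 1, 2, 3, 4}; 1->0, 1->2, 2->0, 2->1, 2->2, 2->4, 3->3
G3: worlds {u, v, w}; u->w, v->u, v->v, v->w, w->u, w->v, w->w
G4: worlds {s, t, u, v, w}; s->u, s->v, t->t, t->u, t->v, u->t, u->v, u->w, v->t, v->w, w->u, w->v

G3

Frame correspondent (Sahlqvist): \forall x \forall y \forall z (Rxy \wedge Rxz \to \exists w (Ryw \wedge Rzw)) — i.e. convergence.
G1: fails — Rsw and Rss but w and s have no common successor.
G2: fails — R10 and R10 but 0 and 0 have no common successor.
G3: holds.
G4: fails — Ruv and Ruw but v and w have no common successor.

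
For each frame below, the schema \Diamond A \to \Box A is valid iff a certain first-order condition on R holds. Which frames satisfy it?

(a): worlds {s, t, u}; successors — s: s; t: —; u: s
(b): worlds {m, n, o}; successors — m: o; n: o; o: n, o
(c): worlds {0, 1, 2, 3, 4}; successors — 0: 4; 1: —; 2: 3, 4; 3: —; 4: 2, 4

Frame correspondent (Sahlqvist): \forall x \forall y \forall z (Rxy \wedge Rxz \to y = z) — i.e. partial functionality.
(a): satisfies the condition.
(b): fails — o sees both n and o.
(c): fails — 2 sees both 3 and 4.

(a)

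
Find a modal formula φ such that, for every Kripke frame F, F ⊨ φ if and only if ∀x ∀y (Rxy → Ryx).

q → □◇q

A defining formula is q → □◇q (the B axiom).
Suppose q→□◇q is valid. Take Rxy and set V(q)={x}. Then q at x, so □◇q at x, so ◇q at y, so some z with Ryz has q; z=x, i.e. Ryx.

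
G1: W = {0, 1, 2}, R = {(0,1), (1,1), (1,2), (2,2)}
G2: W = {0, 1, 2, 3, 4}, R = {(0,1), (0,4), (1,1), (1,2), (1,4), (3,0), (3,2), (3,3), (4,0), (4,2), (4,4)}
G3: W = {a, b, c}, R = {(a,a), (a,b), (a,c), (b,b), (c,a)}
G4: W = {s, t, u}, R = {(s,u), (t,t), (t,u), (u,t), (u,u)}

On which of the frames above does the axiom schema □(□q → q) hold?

G1, G4

The schema corresponds to shift-reflexivity: ∀x ∀y (Rxy → Ryy).
G1: condition met.
G2: fails — R32 but not R22.
G3: fails — Rac but not Rcc.
G4: condition met.
Valid on: G1, G4.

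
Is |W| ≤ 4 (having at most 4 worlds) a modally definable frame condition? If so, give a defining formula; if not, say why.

Any modally definable frame class is closed under disjoint unions.
Any modal formula valid on each of 5 disjoint one-world frames is valid on their disjoint union (validity is preserved under disjoint unions). Each one-world frame has |W|=1≤4, but the union has |W|=5.
So the class is not modally definable.

No — not modally definable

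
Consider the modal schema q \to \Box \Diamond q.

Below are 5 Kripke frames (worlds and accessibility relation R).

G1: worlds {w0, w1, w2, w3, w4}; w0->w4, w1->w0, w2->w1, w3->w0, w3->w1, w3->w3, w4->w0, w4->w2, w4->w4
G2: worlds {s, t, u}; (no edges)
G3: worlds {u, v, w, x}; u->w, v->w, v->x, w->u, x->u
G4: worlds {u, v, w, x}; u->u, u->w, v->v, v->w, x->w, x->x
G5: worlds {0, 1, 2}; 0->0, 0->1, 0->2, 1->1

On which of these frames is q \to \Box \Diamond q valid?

G2

This is the axiom for symmetry; its first-order frame correspondent is \forall x \forall y (Rxy \to Ryx).
G1: fails — Rw1w0 but not Rw0w1.
G2: condition met.
G3: fails — Rvw but not Rwv.
G4: fails — Rxw but not Rwx.
G5: fails — R01 but not R10.
Valid on: G2.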